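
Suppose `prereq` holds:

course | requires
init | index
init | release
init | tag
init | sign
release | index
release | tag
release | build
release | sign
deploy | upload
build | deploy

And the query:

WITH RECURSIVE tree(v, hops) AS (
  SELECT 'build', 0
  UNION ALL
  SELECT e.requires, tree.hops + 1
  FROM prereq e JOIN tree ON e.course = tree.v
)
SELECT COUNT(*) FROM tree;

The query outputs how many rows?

Base: (build, hops=0).
Iteration 1: edges from {build} -> (deploy, hops=1).
Iteration 2: edges from {deploy} -> (upload, hops=2).
Iteration 3: no outgoing edges from {upload}; recursion stops.
Total rows emitted: 3.

3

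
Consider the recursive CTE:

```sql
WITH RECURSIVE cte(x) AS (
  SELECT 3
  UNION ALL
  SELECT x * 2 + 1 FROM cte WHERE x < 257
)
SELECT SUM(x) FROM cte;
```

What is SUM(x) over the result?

Base: x=3.
Iteration 1: 3 < 257 holds -> x = 3 * 2 + 1 = 7.
Iteration 2: 7 < 257 holds -> x = 7 * 2 + 1 = 15.
Iteration 3: 15 < 257 holds -> x = 15 * 2 + 1 = 31.
Iteration 4: 31 < 257 holds -> x = 31 * 2 + 1 = 63.
Iteration 5: 63 < 257 holds -> x = 63 * 2 + 1 = 127.
Iteration 6: 127 < 257 holds -> x = 127 * 2 + 1 = 255.
Iteration 7: 255 < 257 holds -> x = 255 * 2 + 1 = 511.
Iteration 8: 511 < 257 fails; recursion stops.
SUM(x) = 3 + 7 + 15 + 31 + 63 + 127 + 255 + 511 = 1012.

1012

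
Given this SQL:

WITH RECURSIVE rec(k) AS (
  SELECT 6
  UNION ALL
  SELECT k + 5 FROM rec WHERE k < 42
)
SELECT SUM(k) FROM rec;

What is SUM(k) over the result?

234

Base: k=6.
Iteration 1: 6 < 42 holds -> k = 6 + 5 = 11.
Iteration 2: 11 < 42 holds -> k = 11 + 5 = 16.
Iteration 3: 16 < 42 holds -> k = 16 + 5 = 21.
Iteration 4: 21 < 42 holds -> k = 21 + 5 = 26.
Iteration 5: 26 < 42 holds -> k = 26 + 5 = 31.
Iteration 6: 31 < 42 holds -> k = 31 + 5 = 36.
Iteration 7: 36 < 42 holds -> k = 36 + 5 = 41.
Iteration 8: 41 < 42 holds -> k = 41 + 5 = 46.
Iteration 9: 46 < 42 fails; recursion stops.
SUM(k) = 6 + 11 + 16 + 21 + 26 + 31 + 36 + 41 + 46 = 234.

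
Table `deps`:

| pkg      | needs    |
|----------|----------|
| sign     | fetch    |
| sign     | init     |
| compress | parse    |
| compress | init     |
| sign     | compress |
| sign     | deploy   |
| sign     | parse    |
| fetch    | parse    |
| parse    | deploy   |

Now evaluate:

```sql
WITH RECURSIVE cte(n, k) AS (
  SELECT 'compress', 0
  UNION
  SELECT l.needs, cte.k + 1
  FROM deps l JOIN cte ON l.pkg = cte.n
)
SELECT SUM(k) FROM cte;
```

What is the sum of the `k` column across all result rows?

4

Base: (compress, k=0).
Iteration 1: edges from {compress} -> (init, k=1), (parse, k=1).
Iteration 2: edges from {init,parse} -> (deploy, k=2).
Iteration 3: no outgoing edges from {deploy}; recursion stops.
SUM(k) = 0 + 1 + 1 + 2 = 4.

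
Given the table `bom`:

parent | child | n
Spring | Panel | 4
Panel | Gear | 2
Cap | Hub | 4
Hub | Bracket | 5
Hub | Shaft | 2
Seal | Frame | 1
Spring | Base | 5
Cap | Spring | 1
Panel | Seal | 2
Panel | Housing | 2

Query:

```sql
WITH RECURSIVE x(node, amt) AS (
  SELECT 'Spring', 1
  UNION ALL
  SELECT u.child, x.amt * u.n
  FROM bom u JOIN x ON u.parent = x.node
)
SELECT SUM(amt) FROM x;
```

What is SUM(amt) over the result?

Base: (Spring, amt=1).
Iteration 1: components of {Spring} -> Base = 1*5 = 5, Panel = 1*4 = 4.
Iteration 2: components of {Base,Panel} -> Gear = 4*2 = 8, Housing = 4*2 = 8, Seal = 4*2 = 8.
Iteration 3: components of {Gear,Housing,Seal} -> Frame = 8*1 = 8.
Iteration 4: no further components; recursion stops.
SUM(amt) = 1 + 5 + 4 + 8 + 8 + 8 + 8 = 42.

42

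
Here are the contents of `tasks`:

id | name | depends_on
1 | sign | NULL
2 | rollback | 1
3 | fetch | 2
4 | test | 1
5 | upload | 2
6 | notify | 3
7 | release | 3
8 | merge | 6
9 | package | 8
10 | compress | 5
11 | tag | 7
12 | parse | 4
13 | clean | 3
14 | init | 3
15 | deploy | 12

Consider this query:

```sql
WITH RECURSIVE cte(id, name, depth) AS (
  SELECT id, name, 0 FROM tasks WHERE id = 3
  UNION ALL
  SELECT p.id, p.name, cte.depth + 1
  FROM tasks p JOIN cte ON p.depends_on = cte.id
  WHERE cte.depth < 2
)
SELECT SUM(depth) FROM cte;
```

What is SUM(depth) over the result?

Base: id=3 (fetch) at depth 0.
Iteration 1: rows with depends_on in {3} -> notify (id 6, depth 1), release (id 7, depth 1), clean (id 13, depth 1), init (id 14, depth 1).
Iteration 2: rows with depends_on in {6,7,13,14} -> merge (id 8, depth 2), tag (id 11, depth 2).
Iteration 3: depth < 2 fails for all current rows; recursion stops.
SUM(depth) = 0 + 1 + 1 + 1 + 1 + 2 + 2 = 8.

8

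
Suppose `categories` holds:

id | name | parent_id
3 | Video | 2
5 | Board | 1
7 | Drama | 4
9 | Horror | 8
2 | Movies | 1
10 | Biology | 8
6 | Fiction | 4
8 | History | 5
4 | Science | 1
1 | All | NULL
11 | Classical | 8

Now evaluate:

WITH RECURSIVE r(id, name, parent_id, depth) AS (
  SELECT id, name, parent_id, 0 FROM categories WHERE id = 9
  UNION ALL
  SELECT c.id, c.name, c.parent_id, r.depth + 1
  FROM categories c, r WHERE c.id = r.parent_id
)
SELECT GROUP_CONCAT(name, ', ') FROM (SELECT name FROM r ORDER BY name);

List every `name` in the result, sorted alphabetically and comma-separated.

Base: id=9 (Horror), parent_id=8, depth 0.
Iteration 1: join on id=8 -> History (id 8, parent_id=5, depth 1).
Iteration 2: join on id=5 -> Board (id 5, parent_id=1, depth 2).
Iteration 3: join on id=1 -> All (id 1, parent_id=NULL, depth 3).
Iteration 4: parent_id is NULL; no match; recursion stops.

All, Board, History, Horror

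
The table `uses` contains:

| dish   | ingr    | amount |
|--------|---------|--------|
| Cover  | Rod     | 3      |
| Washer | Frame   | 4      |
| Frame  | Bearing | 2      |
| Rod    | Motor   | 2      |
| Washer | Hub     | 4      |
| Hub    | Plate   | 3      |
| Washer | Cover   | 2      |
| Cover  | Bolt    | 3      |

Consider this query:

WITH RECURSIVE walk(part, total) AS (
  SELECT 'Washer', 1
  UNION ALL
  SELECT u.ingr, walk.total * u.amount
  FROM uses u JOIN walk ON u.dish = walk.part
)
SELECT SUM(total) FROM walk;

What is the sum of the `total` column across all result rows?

55

Base: (Washer, total=1).
Iteration 1: components of {Washer} -> Cover = 1*2 = 2, Frame = 1*4 = 4, Hub = 1*4 = 4.
Iteration 2: components of {Cover,Frame,Hub} -> Bearing = 4*2 = 8, Bolt = 2*3 = 6, Plate = 4*3 = 12, Rod = 2*3 = 6.
Iteration 3: components of {Bearing,Bolt,Plate,Rod} -> Motor = 6*2 = 12.
Iteration 4: no further components; recursion stops.
SUM(total) = 1 + 4 + 2 + 4 + 8 + 6 + 6 + 12 + 12 = 55.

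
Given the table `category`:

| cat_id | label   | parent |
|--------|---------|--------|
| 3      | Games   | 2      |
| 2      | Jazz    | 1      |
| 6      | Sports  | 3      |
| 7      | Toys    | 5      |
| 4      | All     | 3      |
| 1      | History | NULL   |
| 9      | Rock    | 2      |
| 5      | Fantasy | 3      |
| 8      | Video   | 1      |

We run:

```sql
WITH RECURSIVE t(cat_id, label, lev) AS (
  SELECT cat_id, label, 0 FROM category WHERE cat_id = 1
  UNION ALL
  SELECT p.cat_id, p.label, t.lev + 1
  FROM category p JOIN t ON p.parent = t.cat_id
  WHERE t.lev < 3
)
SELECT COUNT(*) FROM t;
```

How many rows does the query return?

Base: cat_id=1 (History) at lev 0.
Iteration 1: rows with parent in {1} -> Jazz (id 2, lev 1), Video (id 8, lev 1).
Iteration 2: rows with parent in {2,8} -> Games (id 3, lev 2), Rock (id 9, lev 2).
Iteration 3: rows with parent in {3,9} -> All (id 4, lev 3), Fantasy (id 5, lev 3), Sports (id 6, lev 3).
Iteration 4: lev < 3 fails for all current rows; recursion stops.
Total rows emitted: 8.

8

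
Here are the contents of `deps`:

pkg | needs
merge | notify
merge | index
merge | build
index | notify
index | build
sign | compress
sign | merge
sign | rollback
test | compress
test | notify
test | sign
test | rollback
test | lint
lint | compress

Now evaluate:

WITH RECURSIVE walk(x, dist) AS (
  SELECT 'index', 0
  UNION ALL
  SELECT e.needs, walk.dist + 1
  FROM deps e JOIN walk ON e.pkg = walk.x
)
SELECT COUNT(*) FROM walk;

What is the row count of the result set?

3

Base: (index, dist=0).
Iteration 1: edges from {index} -> (build, dist=1), (notify, dist=1).
Iteration 2: no outgoing edges from {build,notify}; recursion stops.
Total rows emitted: 3.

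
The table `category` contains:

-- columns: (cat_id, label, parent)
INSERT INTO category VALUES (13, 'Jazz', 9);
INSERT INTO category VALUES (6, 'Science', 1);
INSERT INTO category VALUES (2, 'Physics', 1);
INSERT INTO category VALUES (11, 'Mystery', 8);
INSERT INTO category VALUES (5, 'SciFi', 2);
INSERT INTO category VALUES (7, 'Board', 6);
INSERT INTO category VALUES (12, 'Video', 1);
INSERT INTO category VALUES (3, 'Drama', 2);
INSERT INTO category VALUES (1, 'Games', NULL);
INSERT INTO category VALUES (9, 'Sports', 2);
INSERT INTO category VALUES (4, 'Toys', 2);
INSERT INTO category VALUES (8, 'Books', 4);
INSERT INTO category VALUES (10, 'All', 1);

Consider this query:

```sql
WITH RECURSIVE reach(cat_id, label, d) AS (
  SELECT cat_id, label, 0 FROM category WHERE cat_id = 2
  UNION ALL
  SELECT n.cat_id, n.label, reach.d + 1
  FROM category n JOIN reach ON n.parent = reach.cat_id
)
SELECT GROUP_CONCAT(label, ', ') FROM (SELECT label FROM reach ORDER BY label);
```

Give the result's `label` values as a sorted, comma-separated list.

Books, Drama, Jazz, Mystery, Physics, SciFi, Sports, Toys

Base: cat_id=2 (Physics) at d 0.
Iteration 1: rows with parent in {2} -> Drama (id 3, d 1), Toys (id 4, d 1), SciFi (id 5, d 1), Sports (id 9, d 1).
Iteration 2: rows with parent in {3,4,5,9} -> Books (id 8, d 2), Jazz (id 13, d 2).
Iteration 3: rows with parent in {8,13} -> Mystery (id 11, d 3).
Iteration 4: no rows with parent in {11}; recursion stops.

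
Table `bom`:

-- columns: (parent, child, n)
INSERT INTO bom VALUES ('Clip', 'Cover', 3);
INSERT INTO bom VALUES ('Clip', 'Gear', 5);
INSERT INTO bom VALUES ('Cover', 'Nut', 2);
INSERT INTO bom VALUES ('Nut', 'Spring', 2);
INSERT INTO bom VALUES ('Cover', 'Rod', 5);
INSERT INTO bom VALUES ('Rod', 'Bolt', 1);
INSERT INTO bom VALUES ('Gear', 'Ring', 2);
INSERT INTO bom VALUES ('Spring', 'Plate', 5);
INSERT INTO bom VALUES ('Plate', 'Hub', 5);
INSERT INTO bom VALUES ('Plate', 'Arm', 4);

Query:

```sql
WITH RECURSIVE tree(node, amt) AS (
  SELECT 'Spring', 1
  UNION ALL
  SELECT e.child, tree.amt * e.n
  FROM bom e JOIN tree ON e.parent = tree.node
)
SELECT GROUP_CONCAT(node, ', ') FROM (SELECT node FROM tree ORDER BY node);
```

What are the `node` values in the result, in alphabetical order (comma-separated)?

Base: (Spring, amt=1).
Iteration 1: components of {Spring} -> Plate = 1*5 = 5.
Iteration 2: components of {Plate} -> Arm = 5*4 = 20, Hub = 5*5 = 25.
Iteration 3: no further components; recursion stops.

Arm, Hub, Plate, Spring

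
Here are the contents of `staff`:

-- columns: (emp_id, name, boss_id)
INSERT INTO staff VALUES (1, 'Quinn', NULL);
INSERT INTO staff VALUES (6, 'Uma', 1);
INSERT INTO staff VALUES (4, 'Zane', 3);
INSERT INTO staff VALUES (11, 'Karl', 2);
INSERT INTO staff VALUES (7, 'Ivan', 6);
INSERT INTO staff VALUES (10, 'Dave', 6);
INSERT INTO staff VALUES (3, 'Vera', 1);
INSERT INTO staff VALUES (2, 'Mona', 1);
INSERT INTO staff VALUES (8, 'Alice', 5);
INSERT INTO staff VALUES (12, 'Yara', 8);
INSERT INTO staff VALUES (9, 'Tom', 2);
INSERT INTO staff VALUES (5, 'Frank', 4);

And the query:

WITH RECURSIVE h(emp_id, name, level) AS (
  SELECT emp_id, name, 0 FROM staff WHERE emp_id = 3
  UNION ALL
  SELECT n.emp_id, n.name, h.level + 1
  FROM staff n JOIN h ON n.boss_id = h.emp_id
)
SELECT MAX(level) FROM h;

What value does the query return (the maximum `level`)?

4

Base: emp_id=3 (Vera) at level 0.
Iteration 1: rows with boss_id in {3} -> Zane (id 4, level 1).
Iteration 2: rows with boss_id in {4} -> Frank (id 5, level 2).
Iteration 3: rows with boss_id in {5} -> Alice (id 8, level 3).
Iteration 4: rows with boss_id in {8} -> Yara (id 12, level 4).
Iteration 5: no rows with boss_id in {12}; recursion stops.
level values: 0, 1, 2, 3, 4; the maximum is 4.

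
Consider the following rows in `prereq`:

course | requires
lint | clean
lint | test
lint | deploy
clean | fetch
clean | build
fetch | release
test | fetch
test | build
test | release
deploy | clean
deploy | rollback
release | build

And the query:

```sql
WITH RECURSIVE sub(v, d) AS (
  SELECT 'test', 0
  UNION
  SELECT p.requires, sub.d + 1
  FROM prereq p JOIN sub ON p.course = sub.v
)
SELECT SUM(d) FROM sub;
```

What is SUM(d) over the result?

10

Base: (test, d=0).
Iteration 1: edges from {test} -> (build, d=1), (fetch, d=1), (release, d=1).
Iteration 2: edges from {build,fetch,release} -> (build, d=2), (release, d=2).
Iteration 3: edges from {build,release} -> (build, d=3).
Iteration 4: no outgoing edges from {build}; recursion stops.
SUM(d) = 0 + 1 + 1 + 1 + 2 + 2 + 3 = 10.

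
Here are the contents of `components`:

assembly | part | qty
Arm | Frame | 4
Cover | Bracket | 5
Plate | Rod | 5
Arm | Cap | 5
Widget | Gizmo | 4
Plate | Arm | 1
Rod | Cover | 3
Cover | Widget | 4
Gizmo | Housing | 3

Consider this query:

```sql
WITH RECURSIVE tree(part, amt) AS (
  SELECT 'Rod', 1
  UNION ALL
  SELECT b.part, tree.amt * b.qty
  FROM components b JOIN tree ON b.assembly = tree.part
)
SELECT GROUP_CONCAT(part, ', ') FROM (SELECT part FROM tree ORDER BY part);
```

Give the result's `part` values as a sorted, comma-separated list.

Base: (Rod, amt=1).
Iteration 1: components of {Rod} -> Cover = 1*3 = 3.
Iteration 2: components of {Cover} -> Bracket = 3*5 = 15, Widget = 3*4 = 12.
Iteration 3: components of {Bracket,Widget} -> Gizmo = 12*4 = 48.
Iteration 4: components of {Gizmo} -> Housing = 48*3 = 144.
Iteration 5: no further components; recursion stops.

Bracket, Cover, Gizmo, Housing, Rod, Widget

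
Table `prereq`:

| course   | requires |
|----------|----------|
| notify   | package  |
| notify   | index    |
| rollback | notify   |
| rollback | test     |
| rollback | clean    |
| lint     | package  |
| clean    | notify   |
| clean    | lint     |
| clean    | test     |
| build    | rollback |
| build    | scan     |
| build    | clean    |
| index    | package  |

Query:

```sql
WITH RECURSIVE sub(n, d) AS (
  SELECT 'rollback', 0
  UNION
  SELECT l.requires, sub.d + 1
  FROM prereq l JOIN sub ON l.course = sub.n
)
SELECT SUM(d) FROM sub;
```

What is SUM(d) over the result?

Base: (rollback, d=0).
Iteration 1: edges from {rollback} -> (clean, d=1), (notify, d=1), (test, d=1).
Iteration 2: edges from {clean,notify,test} -> (index, d=2), (lint, d=2), (notify, d=2), (package, d=2), (test, d=2).
Iteration 3: edges from {index,lint,notify,package,test} -> (index, d=3), (package, d=3). [UNION drops 2 duplicate row(s)]
Iteration 4: edges from {index,package} -> (package, d=4).
Iteration 5: no outgoing edges from {package}; recursion stops.
SUM(d) = 0 + 1 + 1 + 1 + 2 + 2 + 2 + 2 + 2 + 3 + 3 + 4 = 23.

23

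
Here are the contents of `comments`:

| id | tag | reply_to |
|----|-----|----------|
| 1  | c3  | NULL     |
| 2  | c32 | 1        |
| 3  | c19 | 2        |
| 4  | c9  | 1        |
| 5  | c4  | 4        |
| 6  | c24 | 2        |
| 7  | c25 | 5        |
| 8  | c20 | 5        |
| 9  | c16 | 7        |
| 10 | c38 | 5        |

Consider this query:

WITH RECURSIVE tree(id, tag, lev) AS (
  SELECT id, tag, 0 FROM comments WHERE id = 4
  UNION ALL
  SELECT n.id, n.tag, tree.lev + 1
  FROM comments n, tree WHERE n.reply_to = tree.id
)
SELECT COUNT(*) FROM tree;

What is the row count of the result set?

Base: id=4 (c9) at lev 0.
Iteration 1: rows with reply_to in {4} -> c4 (id 5, lev 1).
Iteration 2: rows with reply_to in {5} -> c25 (id 7, lev 2), c20 (id 8, lev 2), c38 (id 10, lev 2).
Iteration 3: rows with reply_to in {7,8,10} -> c16 (id 9, lev 3).
Iteration 4: no rows with reply_to in {9}; recursion stops.
Total rows emitted: 6.

6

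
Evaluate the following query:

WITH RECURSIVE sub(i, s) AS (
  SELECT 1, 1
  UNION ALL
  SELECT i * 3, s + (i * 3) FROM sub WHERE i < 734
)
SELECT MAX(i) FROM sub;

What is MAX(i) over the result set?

Base: i=1, s=1.
Iteration 1: 1 < 734 holds -> i = 1 * 3 = 3, s = 1 + 3 = 4.
Iteration 2: 3 < 734 holds -> i = 3 * 3 = 9, s = 4 + 9 = 13.
Iteration 3: 9 < 734 holds -> i = 9 * 3 = 27, s = 13 + 27 = 40.
Iteration 4: 27 < 734 holds -> i = 27 * 3 = 81, s = 40 + 81 = 121.
Iteration 5: 81 < 734 holds -> i = 81 * 3 = 243, s = 121 + 243 = 364.
Iteration 6: 243 < 734 holds -> i = 243 * 3 = 729, s = 364 + 729 = 1093.
Iteration 7: 729 < 734 holds -> i = 729 * 3 = 2187, s = 1093 + 2187 = 3280.
Iteration 8: 2187 < 734 fails; recursion stops.
i values: 1, 3, 9, 27, 81, 243, 729, 2187; the maximum is 2187.

2187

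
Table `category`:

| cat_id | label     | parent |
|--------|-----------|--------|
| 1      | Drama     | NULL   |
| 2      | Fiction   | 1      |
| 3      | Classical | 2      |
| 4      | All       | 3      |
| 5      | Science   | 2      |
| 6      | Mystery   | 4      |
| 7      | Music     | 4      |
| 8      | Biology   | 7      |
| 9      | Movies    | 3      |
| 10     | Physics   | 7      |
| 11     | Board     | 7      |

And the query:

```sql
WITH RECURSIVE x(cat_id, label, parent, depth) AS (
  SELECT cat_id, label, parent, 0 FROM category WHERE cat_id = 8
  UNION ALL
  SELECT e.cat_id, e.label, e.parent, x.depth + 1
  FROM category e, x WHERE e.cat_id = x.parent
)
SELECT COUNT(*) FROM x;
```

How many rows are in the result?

6

Base: cat_id=8 (Biology), parent=7, depth 0.
Iteration 1: join on cat_id=7 -> Music (id 7, parent=4, depth 1).
Iteration 2: join on cat_id=4 -> All (id 4, parent=3, depth 2).
Iteration 3: join on cat_id=3 -> Classical (id 3, parent=2, depth 3).
Iteration 4: join on cat_id=2 -> Fiction (id 2, parent=1, depth 4).
Iteration 5: join on cat_id=1 -> Drama (id 1, parent=NULL, depth 5).
Iteration 6: parent is NULL; no match; recursion stops.
Total rows emitted: 6.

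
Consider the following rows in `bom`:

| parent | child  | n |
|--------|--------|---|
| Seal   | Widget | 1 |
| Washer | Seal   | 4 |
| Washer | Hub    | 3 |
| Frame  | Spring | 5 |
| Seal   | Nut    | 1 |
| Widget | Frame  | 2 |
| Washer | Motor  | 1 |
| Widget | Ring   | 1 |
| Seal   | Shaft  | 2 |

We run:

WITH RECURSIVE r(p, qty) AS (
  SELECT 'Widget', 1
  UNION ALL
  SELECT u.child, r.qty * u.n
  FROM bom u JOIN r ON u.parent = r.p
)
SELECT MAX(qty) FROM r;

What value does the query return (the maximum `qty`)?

Base: (Widget, qty=1).
Iteration 1: components of {Widget} -> Frame = 1*2 = 2, Ring = 1*1 = 1.
Iteration 2: components of {Frame,Ring} -> Spring = 2*5 = 10.
Iteration 3: no further components; recursion stops.
qty values: 1, 1, 2, 10; the maximum is 10.

10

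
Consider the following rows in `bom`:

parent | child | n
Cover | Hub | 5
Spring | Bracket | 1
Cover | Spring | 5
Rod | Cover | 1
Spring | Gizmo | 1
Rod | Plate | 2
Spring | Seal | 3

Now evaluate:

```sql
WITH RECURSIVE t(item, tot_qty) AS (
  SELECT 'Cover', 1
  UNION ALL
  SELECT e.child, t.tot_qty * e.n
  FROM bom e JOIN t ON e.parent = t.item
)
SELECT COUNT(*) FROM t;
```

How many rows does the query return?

6

Base: (Cover, tot_qty=1).
Iteration 1: components of {Cover} -> Hub = 1*5 = 5, Spring = 1*5 = 5.
Iteration 2: components of {Hub,Spring} -> Bracket = 5*1 = 5, Gizmo = 5*1 = 5, Seal = 5*3 = 15.
Iteration 3: no further components; recursion stops.
Total rows emitted: 6.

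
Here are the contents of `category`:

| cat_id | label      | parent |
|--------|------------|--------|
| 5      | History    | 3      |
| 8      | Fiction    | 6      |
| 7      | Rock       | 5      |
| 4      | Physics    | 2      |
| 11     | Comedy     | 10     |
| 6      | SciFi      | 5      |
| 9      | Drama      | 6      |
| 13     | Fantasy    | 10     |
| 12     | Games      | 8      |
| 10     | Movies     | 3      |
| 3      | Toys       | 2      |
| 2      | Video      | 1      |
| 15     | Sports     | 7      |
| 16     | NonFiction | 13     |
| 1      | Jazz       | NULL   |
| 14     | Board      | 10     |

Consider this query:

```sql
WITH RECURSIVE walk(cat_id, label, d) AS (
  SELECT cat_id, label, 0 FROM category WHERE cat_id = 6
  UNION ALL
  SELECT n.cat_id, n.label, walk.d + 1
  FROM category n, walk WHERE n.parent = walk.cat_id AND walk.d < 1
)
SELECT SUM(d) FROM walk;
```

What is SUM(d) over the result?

2

Base: cat_id=6 (SciFi) at d 0.
Iteration 1: rows with parent in {6} -> Fiction (id 8, d 1), Drama (id 9, d 1).
Iteration 2: d < 1 fails for all current rows; recursion stops.
SUM(d) = 0 + 1 + 1 = 2.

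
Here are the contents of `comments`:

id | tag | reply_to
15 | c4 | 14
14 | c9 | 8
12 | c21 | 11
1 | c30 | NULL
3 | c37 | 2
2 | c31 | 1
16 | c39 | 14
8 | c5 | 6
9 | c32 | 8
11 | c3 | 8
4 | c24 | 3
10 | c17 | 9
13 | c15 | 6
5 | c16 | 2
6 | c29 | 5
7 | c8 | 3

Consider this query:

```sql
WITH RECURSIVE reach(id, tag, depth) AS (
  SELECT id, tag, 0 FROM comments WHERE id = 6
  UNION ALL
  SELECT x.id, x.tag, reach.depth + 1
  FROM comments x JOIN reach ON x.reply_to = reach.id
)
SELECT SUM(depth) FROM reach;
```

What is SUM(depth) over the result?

20

Base: id=6 (c29) at depth 0.
Iteration 1: rows with reply_to in {6} -> c5 (id 8, depth 1), c15 (id 13, depth 1).
Iteration 2: rows with reply_to in {8,13} -> c32 (id 9, depth 2), c3 (id 11, depth 2), c9 (id 14, depth 2).
Iteration 3: rows with reply_to in {9,11,14} -> c17 (id 10, depth 3), c21 (id 12, depth 3), c4 (id 15, depth 3), c39 (id 16, depth 3).
Iteration 4: no rows with reply_to in {10,12,15,16}; recursion stops.
SUM(depth) = 0 + 1 + 1 + 2 + 2 + 2 + 3 + 3 + 3 + 3 = 20.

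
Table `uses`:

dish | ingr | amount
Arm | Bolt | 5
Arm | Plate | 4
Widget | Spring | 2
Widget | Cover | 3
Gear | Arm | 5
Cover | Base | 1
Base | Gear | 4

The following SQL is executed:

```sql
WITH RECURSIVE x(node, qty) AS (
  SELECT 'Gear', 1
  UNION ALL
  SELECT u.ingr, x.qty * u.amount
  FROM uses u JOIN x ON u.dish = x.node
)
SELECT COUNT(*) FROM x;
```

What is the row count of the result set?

Base: (Gear, qty=1).
Iteration 1: components of {Gear} -> Arm = 1*5 = 5.
Iteration 2: components of {Arm} -> Bolt = 5*5 = 25, Plate = 5*4 = 20.
Iteration 3: no further components; recursion stops.
Total rows emitted: 4.

4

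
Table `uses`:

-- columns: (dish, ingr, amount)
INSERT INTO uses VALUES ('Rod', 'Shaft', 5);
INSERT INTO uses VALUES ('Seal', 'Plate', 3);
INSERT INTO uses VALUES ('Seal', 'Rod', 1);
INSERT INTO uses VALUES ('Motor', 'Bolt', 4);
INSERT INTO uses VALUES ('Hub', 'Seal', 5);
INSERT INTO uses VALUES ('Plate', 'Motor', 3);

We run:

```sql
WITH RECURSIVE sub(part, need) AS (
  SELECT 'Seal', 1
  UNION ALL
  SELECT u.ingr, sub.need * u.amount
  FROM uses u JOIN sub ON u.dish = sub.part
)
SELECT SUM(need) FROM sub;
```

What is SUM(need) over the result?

Base: (Seal, need=1).
Iteration 1: components of {Seal} -> Plate = 1*3 = 3, Rod = 1*1 = 1.
Iteration 2: components of {Plate,Rod} -> Motor = 3*3 = 9, Shaft = 1*5 = 5.
Iteration 3: components of {Motor,Shaft} -> Bolt = 9*4 = 36.
Iteration 4: no further components; recursion stops.
SUM(need) = 1 + 3 + 1 + 9 + 5 + 36 = 55.

55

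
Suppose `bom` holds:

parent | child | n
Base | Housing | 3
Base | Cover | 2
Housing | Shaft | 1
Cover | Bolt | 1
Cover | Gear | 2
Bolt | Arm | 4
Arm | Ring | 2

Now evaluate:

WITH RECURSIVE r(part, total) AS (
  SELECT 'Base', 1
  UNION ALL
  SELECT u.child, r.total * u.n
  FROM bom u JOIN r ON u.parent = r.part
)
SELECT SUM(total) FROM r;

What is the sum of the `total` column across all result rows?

Base: (Base, total=1).
Iteration 1: components of {Base} -> Cover = 1*2 = 2, Housing = 1*3 = 3.
Iteration 2: components of {Cover,Housing} -> Bolt = 2*1 = 2, Gear = 2*2 = 4, Shaft = 3*1 = 3.
Iteration 3: components of {Bolt,Gear,Shaft} -> Arm = 2*4 = 8.
Iteration 4: components of {Arm} -> Ring = 8*2 = 16.
Iteration 5: no further components; recursion stops.
SUM(total) = 1 + 3 + 2 + 3 + 2 + 4 + 8 + 16 = 39.

39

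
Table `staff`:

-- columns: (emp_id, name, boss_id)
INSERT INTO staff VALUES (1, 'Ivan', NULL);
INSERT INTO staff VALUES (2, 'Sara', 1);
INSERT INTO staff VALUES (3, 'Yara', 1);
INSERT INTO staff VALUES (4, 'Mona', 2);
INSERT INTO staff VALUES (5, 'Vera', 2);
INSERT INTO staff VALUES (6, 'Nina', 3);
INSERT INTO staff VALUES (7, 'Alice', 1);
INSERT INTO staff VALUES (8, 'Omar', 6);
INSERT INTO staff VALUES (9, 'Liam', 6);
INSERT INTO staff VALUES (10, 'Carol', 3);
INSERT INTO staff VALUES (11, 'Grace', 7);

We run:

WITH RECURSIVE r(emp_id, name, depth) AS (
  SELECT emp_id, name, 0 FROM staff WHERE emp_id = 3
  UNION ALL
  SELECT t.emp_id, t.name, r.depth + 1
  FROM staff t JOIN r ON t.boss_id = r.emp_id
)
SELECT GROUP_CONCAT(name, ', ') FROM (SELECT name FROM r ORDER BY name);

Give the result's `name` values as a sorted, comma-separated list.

Carol, Liam, Nina, Omar, Yara

Base: emp_id=3 (Yara) at depth 0.
Iteration 1: rows with boss_id in {3} -> Nina (id 6, depth 1), Carol (id 10, depth 1).
Iteration 2: rows with boss_id in {6,10} -> Omar (id 8, depth 2), Liam (id 9, depth 2).
Iteration 3: no rows with boss_id in {8,9}; recursion stops.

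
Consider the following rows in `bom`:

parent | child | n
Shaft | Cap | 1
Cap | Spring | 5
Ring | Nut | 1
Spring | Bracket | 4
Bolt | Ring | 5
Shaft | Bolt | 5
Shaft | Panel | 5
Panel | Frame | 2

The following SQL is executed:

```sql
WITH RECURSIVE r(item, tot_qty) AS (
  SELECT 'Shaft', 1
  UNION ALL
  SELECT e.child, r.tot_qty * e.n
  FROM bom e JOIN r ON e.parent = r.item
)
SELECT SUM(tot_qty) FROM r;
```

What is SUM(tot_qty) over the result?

97

Base: (Shaft, tot_qty=1).
Iteration 1: components of {Shaft} -> Bolt = 1*5 = 5, Cap = 1*1 = 1, Panel = 1*5 = 5.
Iteration 2: components of {Bolt,Cap,Panel} -> Frame = 5*2 = 10, Ring = 5*5 = 25, Spring = 1*5 = 5.
Iteration 3: components of {Frame,Ring,Spring} -> Bracket = 5*4 = 20, Nut = 25*1 = 25.
Iteration 4: no further components; recursion stops.
SUM(tot_qty) = 1 + 5 + 1 + 5 + 25 + 5 + 10 + 25 + 20 = 97.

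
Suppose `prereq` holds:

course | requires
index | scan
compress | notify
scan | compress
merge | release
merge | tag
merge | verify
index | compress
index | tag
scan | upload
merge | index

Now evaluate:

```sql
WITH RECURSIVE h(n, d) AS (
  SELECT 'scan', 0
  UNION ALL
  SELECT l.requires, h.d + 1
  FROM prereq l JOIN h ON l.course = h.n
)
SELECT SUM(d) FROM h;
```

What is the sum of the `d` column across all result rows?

4

Base: (scan, d=0).
Iteration 1: edges from {scan} -> (compress, d=1), (upload, d=1).
Iteration 2: edges from {compress,upload} -> (notify, d=2).
Iteration 3: no outgoing edges from {notify}; recursion stops.
SUM(d) = 0 + 1 + 1 + 2 = 4.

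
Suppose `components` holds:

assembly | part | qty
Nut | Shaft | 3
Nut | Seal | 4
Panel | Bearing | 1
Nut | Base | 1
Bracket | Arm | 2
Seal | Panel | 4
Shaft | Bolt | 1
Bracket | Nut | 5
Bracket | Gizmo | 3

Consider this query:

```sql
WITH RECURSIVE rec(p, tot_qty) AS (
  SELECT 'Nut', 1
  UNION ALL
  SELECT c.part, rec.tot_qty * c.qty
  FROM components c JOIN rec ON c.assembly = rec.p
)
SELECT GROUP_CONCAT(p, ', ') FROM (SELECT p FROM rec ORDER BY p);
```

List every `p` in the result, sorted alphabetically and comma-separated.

Base: (Nut, tot_qty=1).
Iteration 1: components of {Nut} -> Base = 1*1 = 1, Seal = 1*4 = 4, Shaft = 1*3 = 3.
Iteration 2: components of {Base,Seal,Shaft} -> Bolt = 3*1 = 3, Panel = 4*4 = 16.
Iteration 3: components of {Bolt,Panel} -> Bearing = 16*1 = 16.
Iteration 4: no further components; recursion stops.

Base, Bearing, Bolt, Nut, Panel, Seal, Shaft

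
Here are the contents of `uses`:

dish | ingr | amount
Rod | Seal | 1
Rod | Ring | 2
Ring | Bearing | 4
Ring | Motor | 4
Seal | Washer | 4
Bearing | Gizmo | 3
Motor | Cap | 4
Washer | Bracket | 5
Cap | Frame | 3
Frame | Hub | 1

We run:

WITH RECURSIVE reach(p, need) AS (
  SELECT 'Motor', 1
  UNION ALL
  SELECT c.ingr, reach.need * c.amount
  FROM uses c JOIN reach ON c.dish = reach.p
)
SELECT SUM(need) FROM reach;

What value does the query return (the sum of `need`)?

Base: (Motor, need=1).
Iteration 1: components of {Motor} -> Cap = 1*4 = 4.
Iteration 2: components of {Cap} -> Frame = 4*3 = 12.
Iteration 3: components of {Frame} -> Hub = 12*1 = 12.
Iteration 4: no further components; recursion stops.
SUM(need) = 1 + 4 + 12 + 12 = 29.

29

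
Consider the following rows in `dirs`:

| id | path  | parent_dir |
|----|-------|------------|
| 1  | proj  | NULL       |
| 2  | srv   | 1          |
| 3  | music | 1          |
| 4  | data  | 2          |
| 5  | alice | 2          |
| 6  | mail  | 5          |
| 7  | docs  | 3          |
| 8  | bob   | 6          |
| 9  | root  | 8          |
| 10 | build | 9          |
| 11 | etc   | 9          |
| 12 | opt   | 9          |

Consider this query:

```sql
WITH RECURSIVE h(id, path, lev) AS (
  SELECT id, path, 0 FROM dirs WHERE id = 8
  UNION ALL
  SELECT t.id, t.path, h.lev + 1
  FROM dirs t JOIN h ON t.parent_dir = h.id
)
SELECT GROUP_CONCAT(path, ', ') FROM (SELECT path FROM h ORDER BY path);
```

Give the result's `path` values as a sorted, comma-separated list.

Base: id=8 (bob) at lev 0.
Iteration 1: rows with parent_dir in {8} -> root (id 9, lev 1).
Iteration 2: rows with parent_dir in {9} -> build (id 10, lev 2), etc (id 11, lev 2), opt (id 12, lev 2).
Iteration 3: no rows with parent_dir in {10,11,12}; recursion stops.

bob, build, etc, opt, root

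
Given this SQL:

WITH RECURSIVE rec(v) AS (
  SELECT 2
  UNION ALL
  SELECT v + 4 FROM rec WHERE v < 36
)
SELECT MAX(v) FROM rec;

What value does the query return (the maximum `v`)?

38

Base: v=2.
Iteration 1: 2 < 36 holds -> v = 2 + 4 = 6.
Iteration 2: 6 < 36 holds -> v = 6 + 4 = 10.
Iteration 3: 10 < 36 holds -> v = 10 + 4 = 14.
Iteration 4: 14 < 36 holds -> v = 14 + 4 = 18.
Iteration 5: 18 < 36 holds -> v = 18 + 4 = 22.
Iteration 6: 22 < 36 holds -> v = 22 + 4 = 26.
Iteration 7: 26 < 36 holds -> v = 26 + 4 = 30.
Iteration 8: 30 < 36 holds -> v = 30 + 4 = 34.
Iteration 9: 34 < 36 holds -> v = 34 + 4 = 38.
Iteration 10: 38 < 36 fails; recursion stops.
v values: 2, 6, 10, 14, 18, 22, 26, 30, 34, 38; the maximum is 38.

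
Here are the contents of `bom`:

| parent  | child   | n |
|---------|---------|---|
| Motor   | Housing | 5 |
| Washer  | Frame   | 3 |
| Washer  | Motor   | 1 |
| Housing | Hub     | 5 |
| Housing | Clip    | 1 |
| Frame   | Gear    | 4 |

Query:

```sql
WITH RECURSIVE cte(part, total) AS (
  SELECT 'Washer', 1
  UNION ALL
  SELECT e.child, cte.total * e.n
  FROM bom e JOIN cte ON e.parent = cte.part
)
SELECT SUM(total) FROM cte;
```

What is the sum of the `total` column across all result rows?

52

Base: (Washer, total=1).
Iteration 1: components of {Washer} -> Frame = 1*3 = 3, Motor = 1*1 = 1.
Iteration 2: components of {Frame,Motor} -> Gear = 3*4 = 12, Housing = 1*5 = 5.
Iteration 3: components of {Gear,Housing} -> Clip = 5*1 = 5, Hub = 5*5 = 25.
Iteration 4: no further components; recursion stops.
SUM(total) = 1 + 1 + 3 + 5 + 12 + 25 + 5 = 52.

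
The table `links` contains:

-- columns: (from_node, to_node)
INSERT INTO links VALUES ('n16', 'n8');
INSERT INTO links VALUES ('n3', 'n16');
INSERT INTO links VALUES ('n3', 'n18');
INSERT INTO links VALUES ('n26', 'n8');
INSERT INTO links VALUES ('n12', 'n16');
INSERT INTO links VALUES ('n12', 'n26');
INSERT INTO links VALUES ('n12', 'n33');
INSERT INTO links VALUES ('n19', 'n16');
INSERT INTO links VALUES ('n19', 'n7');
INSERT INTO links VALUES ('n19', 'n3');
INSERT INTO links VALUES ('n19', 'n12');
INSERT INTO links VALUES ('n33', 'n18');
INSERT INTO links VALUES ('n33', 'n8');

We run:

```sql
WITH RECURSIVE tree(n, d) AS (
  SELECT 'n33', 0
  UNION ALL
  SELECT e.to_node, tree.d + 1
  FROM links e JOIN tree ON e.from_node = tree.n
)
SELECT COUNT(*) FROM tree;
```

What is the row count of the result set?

3

Base: (n33, d=0).
Iteration 1: edges from {n33} -> (n18, d=1), (n8, d=1).
Iteration 2: no outgoing edges from {n18,n8}; recursion stops.
Total rows emitted: 3.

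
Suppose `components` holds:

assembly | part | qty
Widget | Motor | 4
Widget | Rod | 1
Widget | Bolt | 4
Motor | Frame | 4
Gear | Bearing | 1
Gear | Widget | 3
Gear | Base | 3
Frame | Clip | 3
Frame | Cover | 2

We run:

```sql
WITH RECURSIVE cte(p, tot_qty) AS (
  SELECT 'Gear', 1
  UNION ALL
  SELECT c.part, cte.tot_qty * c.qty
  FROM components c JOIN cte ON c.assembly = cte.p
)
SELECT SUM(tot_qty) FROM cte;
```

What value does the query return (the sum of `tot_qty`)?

Base: (Gear, tot_qty=1).
Iteration 1: components of {Gear} -> Base = 1*3 = 3, Bearing = 1*1 = 1, Widget = 1*3 = 3.
Iteration 2: components of {Base,Bearing,Widget} -> Bolt = 3*4 = 12, Motor = 3*4 = 12, Rod = 3*1 = 3.
Iteration 3: components of {Bolt,Motor,Rod} -> Frame = 12*4 = 48.
Iteration 4: components of {Frame} -> Clip = 48*3 = 144, Cover = 48*2 = 96.
Iteration 5: no further components; recursion stops.
SUM(tot_qty) = 1 + 3 + 3 + 1 + 12 + 12 + 3 + 48 + 96 + 144 = 323.

323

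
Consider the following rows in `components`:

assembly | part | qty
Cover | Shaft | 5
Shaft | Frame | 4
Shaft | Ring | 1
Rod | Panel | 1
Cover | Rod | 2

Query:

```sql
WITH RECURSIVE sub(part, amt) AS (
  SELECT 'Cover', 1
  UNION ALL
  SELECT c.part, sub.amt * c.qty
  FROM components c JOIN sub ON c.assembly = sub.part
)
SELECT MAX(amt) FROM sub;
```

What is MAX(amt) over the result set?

Base: (Cover, amt=1).
Iteration 1: components of {Cover} -> Rod = 1*2 = 2, Shaft = 1*5 = 5.
Iteration 2: components of {Rod,Shaft} -> Frame = 5*4 = 20, Panel = 2*1 = 2, Ring = 5*1 = 5.
Iteration 3: no further components; recursion stops.
amt values: 1, 5, 2, 5, 20, 2; the maximum is 20.

20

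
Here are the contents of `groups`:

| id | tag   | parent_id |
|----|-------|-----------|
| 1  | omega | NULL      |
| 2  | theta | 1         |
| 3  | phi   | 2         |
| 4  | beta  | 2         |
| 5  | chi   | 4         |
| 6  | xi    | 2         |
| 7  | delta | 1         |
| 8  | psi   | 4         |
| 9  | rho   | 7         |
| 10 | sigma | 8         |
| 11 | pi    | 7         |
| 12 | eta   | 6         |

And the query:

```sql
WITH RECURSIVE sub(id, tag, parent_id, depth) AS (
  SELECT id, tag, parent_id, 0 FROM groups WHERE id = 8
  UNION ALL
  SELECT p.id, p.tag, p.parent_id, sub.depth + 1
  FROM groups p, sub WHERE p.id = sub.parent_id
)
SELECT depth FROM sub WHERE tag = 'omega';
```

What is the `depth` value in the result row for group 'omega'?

3

Base: id=8 (psi), parent_id=4, depth 0.
Iteration 1: join on id=4 -> beta (id 4, parent_id=2, depth 1).
Iteration 2: join on id=2 -> theta (id 2, parent_id=1, depth 2).
Iteration 3: join on id=1 -> omega (id 1, parent_id=NULL, depth 3).
Iteration 4: parent_id is NULL; no match; recursion stops.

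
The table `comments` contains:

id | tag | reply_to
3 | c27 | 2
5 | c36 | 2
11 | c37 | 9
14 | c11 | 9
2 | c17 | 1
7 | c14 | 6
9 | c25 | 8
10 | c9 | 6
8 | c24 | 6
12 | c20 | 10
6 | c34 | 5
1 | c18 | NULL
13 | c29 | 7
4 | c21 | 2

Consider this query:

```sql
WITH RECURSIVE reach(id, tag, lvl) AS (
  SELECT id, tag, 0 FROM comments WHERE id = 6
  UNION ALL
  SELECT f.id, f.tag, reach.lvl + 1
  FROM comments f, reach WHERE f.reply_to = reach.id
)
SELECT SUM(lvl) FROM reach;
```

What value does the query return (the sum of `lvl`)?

15

Base: id=6 (c34) at lvl 0.
Iteration 1: rows with reply_to in {6} -> c14 (id 7, lvl 1), c24 (id 8, lvl 1), c9 (id 10, lvl 1).
Iteration 2: rows with reply_to in {7,8,10} -> c25 (id 9, lvl 2), c20 (id 12, lvl 2), c29 (id 13, lvl 2).
Iteration 3: rows with reply_to in {9,12,13} -> c37 (id 11, lvl 3), c11 (id 14, lvl 3).
Iteration 4: no rows with reply_to in {11,14}; recursion stops.
SUM(lvl) = 0 + 1 + 1 + 1 + 2 + 2 + 2 + 3 + 3 = 15.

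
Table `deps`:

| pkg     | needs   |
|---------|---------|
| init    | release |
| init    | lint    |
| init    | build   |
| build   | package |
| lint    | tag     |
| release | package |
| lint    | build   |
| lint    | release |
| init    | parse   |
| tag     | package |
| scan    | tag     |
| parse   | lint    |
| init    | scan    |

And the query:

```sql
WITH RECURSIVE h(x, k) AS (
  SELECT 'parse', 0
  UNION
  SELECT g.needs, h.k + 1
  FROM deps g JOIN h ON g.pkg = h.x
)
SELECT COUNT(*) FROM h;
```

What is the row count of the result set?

6

Base: (parse, k=0).
Iteration 1: edges from {parse} -> (lint, k=1).
Iteration 2: edges from {lint} -> (build, k=2), (release, k=2), (tag, k=2).
Iteration 3: edges from {build,release,tag} -> (package, k=3). [UNION drops 2 duplicate row(s)]
Iteration 4: no outgoing edges from {package}; recursion stops.
Total rows emitted: 6.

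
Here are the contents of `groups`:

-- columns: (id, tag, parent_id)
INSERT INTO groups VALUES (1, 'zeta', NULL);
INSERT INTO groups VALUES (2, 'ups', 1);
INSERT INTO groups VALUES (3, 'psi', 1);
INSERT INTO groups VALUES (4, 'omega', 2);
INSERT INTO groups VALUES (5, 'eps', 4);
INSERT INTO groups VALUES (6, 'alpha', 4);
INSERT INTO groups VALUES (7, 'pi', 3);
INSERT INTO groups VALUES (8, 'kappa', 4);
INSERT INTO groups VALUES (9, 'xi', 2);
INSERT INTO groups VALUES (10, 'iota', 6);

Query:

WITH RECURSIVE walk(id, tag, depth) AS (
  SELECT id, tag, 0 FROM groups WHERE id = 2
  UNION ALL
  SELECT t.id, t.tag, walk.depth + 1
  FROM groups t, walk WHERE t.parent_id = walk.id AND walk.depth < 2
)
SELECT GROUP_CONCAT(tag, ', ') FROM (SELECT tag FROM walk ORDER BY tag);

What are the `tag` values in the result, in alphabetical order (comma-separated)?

Base: id=2 (ups) at depth 0.
Iteration 1: rows with parent_id in {2} -> omega (id 4, depth 1), xi (id 9, depth 1).
Iteration 2: rows with parent_id in {4,9} -> eps (id 5, depth 2), alpha (id 6, depth 2), kappa (id 8, depth 2).
Iteration 3: depth < 2 fails for all current rows; recursion stops.

alpha, eps, kappa, omega, ups, xi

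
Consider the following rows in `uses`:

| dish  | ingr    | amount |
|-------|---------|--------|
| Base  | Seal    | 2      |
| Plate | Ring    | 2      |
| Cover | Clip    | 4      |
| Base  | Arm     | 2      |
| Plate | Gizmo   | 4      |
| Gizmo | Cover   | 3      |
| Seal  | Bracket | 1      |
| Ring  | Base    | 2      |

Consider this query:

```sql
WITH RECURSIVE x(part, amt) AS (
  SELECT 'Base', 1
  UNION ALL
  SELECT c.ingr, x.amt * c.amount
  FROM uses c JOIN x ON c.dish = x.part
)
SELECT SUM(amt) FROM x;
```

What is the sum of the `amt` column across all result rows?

7

Base: (Base, amt=1).
Iteration 1: components of {Base} -> Arm = 1*2 = 2, Seal = 1*2 = 2.
Iteration 2: components of {Arm,Seal} -> Bracket = 2*1 = 2.
Iteration 3: no further components; recursion stops.
SUM(amt) = 1 + 2 + 2 + 2 = 7.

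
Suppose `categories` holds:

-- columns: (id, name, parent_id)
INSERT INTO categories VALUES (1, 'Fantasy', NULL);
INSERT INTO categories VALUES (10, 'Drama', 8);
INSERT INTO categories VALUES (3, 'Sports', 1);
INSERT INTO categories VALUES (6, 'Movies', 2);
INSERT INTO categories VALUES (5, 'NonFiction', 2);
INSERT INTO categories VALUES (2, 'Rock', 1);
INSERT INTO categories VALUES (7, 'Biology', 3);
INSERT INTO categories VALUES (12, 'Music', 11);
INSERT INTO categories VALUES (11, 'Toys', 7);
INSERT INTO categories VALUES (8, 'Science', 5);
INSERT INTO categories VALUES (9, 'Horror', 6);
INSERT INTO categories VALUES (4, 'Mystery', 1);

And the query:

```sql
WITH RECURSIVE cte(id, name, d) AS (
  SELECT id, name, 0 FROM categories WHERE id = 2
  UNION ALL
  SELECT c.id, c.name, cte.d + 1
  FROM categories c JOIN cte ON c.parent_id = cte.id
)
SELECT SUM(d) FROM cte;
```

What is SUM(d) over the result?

9

Base: id=2 (Rock) at d 0.
Iteration 1: rows with parent_id in {2} -> NonFiction (id 5, d 1), Movies (id 6, d 1).
Iteration 2: rows with parent_id in {5,6} -> Science (id 8, d 2), Horror (id 9, d 2).
Iteration 3: rows with parent_id in {8,9} -> Drama (id 10, d 3).
Iteration 4: no rows with parent_id in {10}; recursion stops.
SUM(d) = 0 + 1 + 1 + 2 + 2 + 3 = 9.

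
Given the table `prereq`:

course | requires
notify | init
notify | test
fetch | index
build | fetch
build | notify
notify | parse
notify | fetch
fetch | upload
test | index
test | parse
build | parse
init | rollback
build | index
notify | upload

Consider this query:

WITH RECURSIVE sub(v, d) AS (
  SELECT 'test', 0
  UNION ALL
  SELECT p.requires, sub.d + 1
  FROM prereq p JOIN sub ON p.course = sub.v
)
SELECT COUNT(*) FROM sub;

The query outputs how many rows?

Base: (test, d=0).
Iteration 1: edges from {test} -> (index, d=1), (parse, d=1).
Iteration 2: no outgoing edges from {index,parse}; recursion stops.
Total rows emitted: 3.

3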